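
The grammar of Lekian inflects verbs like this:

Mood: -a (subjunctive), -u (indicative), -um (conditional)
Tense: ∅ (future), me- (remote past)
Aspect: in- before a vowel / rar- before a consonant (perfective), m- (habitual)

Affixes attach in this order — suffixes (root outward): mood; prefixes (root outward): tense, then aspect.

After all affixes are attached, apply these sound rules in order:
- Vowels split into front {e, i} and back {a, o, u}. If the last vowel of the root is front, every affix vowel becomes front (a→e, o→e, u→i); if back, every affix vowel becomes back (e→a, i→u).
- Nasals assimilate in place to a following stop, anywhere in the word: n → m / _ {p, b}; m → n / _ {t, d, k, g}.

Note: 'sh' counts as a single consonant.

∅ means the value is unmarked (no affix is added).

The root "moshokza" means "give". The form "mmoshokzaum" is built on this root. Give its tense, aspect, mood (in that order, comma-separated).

Segment: m-moshokza-um.
tense: ∅ → future.
aspect: m- → habitual.
mood: -um → conditional.

future, habitual, conditional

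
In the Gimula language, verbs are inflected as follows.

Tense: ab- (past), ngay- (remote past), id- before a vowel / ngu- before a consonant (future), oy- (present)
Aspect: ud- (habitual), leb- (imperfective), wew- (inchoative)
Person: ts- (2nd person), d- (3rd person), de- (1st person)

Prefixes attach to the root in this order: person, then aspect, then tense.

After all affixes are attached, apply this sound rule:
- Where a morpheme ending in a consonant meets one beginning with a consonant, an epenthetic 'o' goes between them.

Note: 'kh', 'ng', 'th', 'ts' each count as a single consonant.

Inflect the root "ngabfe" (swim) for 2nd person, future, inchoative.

nguwewotsongabfe

Attach person 2nd person ts- → tsngabfe.
Attach aspect inchoative wew- → wewtsngabfe.
Attach tense future ngu- (before consonant 'w') → nguwewtsngabfe.
Apply epenthesis: nguwewtsngabfe → nguwewotsongabfe.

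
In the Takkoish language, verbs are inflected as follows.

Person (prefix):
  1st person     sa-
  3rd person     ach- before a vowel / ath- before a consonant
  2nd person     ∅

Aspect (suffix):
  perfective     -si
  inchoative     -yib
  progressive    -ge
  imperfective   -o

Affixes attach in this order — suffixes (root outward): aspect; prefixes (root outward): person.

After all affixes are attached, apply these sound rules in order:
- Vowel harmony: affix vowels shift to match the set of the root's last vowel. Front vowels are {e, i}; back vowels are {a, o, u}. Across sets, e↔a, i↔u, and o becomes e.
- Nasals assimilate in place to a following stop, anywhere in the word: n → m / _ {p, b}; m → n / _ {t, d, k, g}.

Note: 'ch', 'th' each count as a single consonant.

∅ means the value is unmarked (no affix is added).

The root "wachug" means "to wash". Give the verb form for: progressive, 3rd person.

Attach aspect progressive -ge → wachugge.
Attach person 3rd person ath- (before consonant 'w') → athwachugge.
Apply vowel harmony: athwachugge → athwachugga.
Nasal assimilation: no change.

athwachugga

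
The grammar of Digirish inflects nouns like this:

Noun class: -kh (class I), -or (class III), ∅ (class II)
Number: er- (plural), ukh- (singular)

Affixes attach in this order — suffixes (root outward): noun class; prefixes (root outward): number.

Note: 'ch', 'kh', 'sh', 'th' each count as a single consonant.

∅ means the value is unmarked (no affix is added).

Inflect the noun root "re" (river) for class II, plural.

erre

Attach number plural er- → erre.
noun class = class II: zero marking, form stays erre.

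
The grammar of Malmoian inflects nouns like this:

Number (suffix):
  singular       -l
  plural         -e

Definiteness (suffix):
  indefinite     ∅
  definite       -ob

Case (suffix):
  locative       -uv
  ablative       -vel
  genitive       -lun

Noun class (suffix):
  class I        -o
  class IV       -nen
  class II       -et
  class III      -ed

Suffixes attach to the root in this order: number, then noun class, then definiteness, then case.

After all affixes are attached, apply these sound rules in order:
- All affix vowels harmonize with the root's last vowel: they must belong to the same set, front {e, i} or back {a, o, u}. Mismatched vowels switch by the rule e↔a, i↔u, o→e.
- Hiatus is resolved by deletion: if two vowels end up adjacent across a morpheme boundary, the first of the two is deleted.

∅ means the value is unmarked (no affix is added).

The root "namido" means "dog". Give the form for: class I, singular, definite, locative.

namidolobuv

Attach number singular -l → namidol.
Attach noun class class I -o → namidolo.
Attach definiteness definite -ob → namidoloob.
Attach case locative -uv → namidoloobuv.
Vowel harmony: no change.
Apply vowel deletion: namidoloobuv → namidolobuv.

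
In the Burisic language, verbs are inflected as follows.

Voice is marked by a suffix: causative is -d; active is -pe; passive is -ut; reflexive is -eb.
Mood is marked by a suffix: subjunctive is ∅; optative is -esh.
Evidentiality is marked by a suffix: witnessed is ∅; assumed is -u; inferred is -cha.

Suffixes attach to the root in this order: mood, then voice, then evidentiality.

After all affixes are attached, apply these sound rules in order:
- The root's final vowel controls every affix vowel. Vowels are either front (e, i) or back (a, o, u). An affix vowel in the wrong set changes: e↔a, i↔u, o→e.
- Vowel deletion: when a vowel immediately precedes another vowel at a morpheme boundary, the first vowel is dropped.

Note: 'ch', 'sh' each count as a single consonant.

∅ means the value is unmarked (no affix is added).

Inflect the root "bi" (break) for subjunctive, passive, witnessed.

bit

mood = subjunctive: zero marking, form stays bi.
Attach voice passive -ut → biut.
evidentiality = witnessed: zero marking, form stays biut.
Apply vowel harmony: biut → biit.
Apply vowel deletion: biit → bit.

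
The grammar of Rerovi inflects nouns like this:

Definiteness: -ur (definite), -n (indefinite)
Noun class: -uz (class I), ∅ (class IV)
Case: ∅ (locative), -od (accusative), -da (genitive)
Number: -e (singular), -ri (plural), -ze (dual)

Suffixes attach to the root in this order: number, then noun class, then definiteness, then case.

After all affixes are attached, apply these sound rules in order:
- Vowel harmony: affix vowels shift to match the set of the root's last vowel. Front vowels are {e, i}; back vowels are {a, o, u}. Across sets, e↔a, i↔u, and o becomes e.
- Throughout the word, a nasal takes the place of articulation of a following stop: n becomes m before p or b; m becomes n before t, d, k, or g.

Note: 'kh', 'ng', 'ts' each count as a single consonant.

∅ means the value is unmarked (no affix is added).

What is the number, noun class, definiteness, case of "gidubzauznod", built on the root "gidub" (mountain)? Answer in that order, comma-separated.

Segment: gidub-ze-uz-n-od.
number: -ze → dual.
noun class: -uz → class I.
definiteness: -n → indefinite.
case: -od → accusative.

dual, class I, indefinite, accusative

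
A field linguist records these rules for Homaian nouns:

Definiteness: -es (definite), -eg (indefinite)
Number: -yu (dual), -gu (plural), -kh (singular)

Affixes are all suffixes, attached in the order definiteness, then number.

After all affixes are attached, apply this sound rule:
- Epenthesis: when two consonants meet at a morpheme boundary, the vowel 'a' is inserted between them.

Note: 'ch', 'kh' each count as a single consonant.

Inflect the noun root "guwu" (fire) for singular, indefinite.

guwuegakh

Attach definiteness indefinite -eg → guwueg.
Attach number singular -kh → guwuegkh.
Apply epenthesis: guwuegkh → guwuegakh.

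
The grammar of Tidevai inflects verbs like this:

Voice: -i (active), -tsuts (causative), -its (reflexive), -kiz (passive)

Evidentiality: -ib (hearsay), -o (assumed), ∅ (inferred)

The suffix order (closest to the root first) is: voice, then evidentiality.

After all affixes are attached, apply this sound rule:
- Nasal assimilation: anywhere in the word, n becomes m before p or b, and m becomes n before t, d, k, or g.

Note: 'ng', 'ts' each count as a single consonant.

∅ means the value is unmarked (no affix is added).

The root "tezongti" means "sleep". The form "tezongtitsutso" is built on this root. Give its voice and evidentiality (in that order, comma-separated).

causative, assumed

Segment: tezongti-tsuts-o.
voice: -tsuts → causative.
evidentiality: -o → assumed.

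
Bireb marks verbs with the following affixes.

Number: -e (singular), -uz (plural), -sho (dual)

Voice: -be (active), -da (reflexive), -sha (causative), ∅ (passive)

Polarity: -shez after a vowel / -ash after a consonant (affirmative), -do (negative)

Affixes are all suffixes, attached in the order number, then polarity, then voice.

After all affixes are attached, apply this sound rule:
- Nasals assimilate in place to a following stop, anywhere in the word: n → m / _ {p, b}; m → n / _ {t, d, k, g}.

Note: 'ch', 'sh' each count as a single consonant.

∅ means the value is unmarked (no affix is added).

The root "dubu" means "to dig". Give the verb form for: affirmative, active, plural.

Attach number plural -uz → dubuuz.
Attach polarity affirmative -ash (after consonant 'z') → dubuuzash.
Attach voice active -be → dubuuzashbe.
Nasal assimilation: no change.

dubuuzashbe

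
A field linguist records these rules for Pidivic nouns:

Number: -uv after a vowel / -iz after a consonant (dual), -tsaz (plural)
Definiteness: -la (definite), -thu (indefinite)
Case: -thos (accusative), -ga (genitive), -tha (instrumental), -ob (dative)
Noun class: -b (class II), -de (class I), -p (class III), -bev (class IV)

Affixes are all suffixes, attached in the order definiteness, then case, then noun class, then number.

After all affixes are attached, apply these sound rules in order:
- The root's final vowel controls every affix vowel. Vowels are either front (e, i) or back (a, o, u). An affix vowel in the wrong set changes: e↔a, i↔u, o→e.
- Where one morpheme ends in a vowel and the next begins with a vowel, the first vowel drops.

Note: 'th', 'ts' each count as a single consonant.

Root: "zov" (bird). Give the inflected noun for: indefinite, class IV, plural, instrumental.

zovthuthabavtsaz

Attach definiteness indefinite -thu → zovthu.
Attach case instrumental -tha → zovthutha.
Attach noun class class IV -bev → zovthuthabev.
Attach number plural -tsaz → zovthuthabevtsaz.
Apply vowel harmony: zovthuthabevtsaz → zovthuthabavtsaz.
Vowel deletion: no change.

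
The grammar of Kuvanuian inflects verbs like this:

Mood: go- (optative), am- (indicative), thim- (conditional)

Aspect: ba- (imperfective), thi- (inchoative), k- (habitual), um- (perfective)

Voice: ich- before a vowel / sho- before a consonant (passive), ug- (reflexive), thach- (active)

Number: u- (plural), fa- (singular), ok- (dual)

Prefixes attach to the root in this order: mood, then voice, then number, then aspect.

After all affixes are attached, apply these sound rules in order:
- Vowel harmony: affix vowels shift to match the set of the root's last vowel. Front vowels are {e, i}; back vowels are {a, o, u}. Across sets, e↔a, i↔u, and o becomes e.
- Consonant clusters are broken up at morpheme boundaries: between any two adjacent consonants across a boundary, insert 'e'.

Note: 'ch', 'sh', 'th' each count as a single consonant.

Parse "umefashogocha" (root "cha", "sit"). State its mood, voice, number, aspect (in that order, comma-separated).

optative, passive, singular, perfective

Segment: um-fa-sho-go-cha.
mood: go- → optative.
voice: ich/sho- → passive.
number: fa- → singular.
aspect: um- → perfective.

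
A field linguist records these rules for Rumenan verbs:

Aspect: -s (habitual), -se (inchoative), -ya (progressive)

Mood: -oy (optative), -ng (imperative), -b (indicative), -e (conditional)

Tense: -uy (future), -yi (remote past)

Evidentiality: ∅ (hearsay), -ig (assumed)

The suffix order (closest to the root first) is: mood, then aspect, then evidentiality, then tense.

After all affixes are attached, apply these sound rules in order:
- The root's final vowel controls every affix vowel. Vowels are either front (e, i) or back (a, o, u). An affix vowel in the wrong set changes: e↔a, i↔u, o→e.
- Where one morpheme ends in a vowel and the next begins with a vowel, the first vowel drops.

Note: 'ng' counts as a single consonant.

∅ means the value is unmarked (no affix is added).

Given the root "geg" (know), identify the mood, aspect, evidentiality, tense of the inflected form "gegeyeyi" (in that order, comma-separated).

Segment: geg-e-ya-yi.
mood: -e → conditional.
aspect: -ya → progressive.
evidentiality: ∅ → hearsay.
tense: -yi → remote past.

conditional, progressive, hearsay, remote past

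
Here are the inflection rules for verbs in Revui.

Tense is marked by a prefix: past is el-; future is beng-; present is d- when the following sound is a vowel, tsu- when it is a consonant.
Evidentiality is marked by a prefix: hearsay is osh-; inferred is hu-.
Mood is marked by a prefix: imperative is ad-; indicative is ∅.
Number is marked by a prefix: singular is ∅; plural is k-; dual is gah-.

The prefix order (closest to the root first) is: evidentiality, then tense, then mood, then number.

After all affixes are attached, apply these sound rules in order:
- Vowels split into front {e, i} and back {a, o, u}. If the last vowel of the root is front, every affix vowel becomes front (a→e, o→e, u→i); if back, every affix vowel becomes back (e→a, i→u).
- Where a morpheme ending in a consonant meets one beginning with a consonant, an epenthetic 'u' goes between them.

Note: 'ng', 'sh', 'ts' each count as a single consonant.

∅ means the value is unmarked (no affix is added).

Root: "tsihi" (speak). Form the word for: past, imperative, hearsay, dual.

gehedeleshutsihi

Attach evidentiality hearsay osh- → oshtsihi.
Attach tense past el- → eloshtsihi.
Attach mood imperative ad- → adeloshtsihi.
Attach number dual gah- → gahadeloshtsihi.
Apply vowel harmony: gahadeloshtsihi → gehedeleshtsihi.
Apply epenthesis: gehedeleshtsihi → gehedeleshutsihi.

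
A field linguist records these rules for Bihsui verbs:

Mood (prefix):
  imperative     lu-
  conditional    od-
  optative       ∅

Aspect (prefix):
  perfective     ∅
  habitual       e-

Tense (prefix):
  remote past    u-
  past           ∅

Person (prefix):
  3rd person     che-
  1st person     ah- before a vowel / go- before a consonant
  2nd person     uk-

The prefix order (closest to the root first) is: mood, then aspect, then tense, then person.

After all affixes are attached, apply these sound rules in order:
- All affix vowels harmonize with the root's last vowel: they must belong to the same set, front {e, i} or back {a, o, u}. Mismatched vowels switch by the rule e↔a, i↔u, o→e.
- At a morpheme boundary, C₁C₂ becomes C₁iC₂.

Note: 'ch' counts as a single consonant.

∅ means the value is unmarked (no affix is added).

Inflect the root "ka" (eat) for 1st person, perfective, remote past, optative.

ahuka

mood = optative: zero marking, form stays ka.
aspect = perfective: zero marking, form stays ka.
Attach tense remote past u- → uka.
Attach person 1st person ah- (before vowel 'u') → ahuka.
Vowel harmony: no change.
Epenthesis: no change.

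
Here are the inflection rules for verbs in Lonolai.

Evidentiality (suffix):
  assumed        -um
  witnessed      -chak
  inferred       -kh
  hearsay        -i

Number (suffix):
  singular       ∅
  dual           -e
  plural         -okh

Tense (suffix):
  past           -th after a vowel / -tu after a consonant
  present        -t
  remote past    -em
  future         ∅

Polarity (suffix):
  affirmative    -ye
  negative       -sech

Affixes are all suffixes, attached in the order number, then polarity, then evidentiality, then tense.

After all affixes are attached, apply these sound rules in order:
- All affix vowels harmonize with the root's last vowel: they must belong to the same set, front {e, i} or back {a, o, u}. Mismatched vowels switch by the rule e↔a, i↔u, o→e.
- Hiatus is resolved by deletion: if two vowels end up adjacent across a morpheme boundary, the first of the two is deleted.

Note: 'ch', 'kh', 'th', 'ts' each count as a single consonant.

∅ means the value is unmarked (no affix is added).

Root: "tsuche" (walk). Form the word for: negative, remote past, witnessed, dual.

tsuchesechchekem

Attach number dual -e → tsuchee.
Attach polarity negative -sech → tsucheesech.
Attach evidentiality witnessed -chak → tsucheesechchak.
Attach tense remote past -em → tsucheesechchakem.
Apply vowel harmony: tsucheesechchakem → tsucheesechchekem.
Apply vowel deletion: tsucheesechchekem → tsuchesechchekem.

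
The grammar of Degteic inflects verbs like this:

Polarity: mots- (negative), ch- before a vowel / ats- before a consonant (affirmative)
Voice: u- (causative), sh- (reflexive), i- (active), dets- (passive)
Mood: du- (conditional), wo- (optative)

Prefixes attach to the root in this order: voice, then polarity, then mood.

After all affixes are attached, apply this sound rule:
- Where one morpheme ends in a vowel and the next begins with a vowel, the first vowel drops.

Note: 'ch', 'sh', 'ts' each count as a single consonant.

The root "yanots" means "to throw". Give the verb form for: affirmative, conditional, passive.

datsdetsyanots

Attach voice passive dets- → detsyanots.
Attach polarity affirmative ats- (before consonant 'd') → atsdetsyanots.
Attach mood conditional du- → duatsdetsyanots.
Apply vowel deletion: duatsdetsyanots → datsdetsyanots.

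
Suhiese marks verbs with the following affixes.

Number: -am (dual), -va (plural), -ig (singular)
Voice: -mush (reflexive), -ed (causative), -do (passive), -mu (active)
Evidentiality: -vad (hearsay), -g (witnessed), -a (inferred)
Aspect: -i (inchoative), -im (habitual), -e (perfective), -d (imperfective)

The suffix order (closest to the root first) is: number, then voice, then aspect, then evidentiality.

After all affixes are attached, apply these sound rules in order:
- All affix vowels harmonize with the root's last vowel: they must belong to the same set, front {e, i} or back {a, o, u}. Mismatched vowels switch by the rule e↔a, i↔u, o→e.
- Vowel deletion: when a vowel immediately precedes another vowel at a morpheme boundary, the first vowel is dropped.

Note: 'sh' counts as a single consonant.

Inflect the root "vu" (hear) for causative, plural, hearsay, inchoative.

Attach number plural -va → vuva.
Attach voice causative -ed → vuvaed.
Attach aspect inchoative -i → vuvaedi.
Attach evidentiality hearsay -vad → vuvaedivad.
Apply vowel harmony: vuvaedivad → vuvaaduvad.
Apply vowel deletion: vuvaaduvad → vuvaduvad.

vuvaduvad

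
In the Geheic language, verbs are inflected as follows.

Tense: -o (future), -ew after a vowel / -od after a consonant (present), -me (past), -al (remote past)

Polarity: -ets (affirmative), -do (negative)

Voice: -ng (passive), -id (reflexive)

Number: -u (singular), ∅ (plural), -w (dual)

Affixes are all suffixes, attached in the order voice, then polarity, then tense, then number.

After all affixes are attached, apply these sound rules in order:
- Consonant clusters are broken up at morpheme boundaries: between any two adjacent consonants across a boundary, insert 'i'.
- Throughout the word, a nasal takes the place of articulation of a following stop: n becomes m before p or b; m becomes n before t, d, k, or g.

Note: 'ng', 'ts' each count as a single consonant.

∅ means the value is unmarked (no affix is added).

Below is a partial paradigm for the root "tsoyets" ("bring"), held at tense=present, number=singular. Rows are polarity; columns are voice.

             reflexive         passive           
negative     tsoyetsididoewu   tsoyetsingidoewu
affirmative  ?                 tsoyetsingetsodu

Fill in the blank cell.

tsoyetsidetsodu

Attach voice reflexive -id → tsoyetsid.
Attach polarity affirmative -ets → tsoyetsidets.
Attach tense present -od (after consonant 'ts') → tsoyetsidetsod.
Attach number singular -u → tsoyetsidetsodu.
Epenthesis: no change.
Nasal assimilation: no change.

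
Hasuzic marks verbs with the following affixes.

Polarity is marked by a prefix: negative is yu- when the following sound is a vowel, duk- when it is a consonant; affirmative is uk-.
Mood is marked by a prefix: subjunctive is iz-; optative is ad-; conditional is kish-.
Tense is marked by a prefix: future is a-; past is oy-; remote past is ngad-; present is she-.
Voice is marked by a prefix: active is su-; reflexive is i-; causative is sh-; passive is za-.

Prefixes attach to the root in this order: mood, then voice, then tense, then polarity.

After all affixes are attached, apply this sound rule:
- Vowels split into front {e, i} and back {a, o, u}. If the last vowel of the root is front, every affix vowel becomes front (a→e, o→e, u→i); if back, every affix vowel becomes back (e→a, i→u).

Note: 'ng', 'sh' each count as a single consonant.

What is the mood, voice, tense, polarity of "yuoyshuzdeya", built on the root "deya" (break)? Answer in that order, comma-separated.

subjunctive, causative, past, negative

Segment: yu-oy-sh-iz-deya.
mood: iz- → subjunctive.
voice: sh- → causative.
tense: oy- → past.
polarity: yu/duk- → negative.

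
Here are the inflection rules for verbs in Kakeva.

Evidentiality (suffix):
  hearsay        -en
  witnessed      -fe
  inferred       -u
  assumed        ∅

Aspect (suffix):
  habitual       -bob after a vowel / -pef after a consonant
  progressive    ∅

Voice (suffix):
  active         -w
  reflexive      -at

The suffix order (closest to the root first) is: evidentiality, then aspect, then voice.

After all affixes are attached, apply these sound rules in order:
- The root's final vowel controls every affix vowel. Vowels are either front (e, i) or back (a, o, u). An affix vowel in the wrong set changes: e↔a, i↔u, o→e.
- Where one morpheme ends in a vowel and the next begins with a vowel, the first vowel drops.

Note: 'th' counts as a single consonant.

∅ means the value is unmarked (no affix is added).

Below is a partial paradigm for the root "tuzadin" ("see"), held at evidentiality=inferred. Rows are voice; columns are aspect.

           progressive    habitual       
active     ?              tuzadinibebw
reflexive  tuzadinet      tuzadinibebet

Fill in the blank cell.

Attach evidentiality inferred -u → tuzadinu.
aspect = progressive: zero marking, form stays tuzadinu.
Attach voice active -w → tuzadinuw.
Apply vowel harmony: tuzadinuw → tuzadiniw.
Vowel deletion: no change.

tuzadiniw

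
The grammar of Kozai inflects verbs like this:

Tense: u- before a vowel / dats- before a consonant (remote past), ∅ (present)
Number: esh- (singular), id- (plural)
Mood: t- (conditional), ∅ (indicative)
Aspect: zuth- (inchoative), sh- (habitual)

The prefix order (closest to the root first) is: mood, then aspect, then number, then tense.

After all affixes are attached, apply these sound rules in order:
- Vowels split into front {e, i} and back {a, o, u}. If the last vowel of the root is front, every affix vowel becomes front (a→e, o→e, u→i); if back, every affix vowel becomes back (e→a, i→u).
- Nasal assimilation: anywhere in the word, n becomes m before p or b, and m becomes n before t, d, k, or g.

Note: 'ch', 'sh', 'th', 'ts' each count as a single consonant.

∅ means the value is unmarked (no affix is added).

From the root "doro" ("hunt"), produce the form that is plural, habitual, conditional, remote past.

uudshtdoro

Attach mood conditional t- → tdoro.
Attach aspect habitual sh- → shtdoro.
Attach number plural id- → idshtdoro.
Attach tense remote past u- (before vowel 'i') → uidshtdoro.
Apply vowel harmony: uidshtdoro → uudshtdoro.
Nasal assimilation: no change.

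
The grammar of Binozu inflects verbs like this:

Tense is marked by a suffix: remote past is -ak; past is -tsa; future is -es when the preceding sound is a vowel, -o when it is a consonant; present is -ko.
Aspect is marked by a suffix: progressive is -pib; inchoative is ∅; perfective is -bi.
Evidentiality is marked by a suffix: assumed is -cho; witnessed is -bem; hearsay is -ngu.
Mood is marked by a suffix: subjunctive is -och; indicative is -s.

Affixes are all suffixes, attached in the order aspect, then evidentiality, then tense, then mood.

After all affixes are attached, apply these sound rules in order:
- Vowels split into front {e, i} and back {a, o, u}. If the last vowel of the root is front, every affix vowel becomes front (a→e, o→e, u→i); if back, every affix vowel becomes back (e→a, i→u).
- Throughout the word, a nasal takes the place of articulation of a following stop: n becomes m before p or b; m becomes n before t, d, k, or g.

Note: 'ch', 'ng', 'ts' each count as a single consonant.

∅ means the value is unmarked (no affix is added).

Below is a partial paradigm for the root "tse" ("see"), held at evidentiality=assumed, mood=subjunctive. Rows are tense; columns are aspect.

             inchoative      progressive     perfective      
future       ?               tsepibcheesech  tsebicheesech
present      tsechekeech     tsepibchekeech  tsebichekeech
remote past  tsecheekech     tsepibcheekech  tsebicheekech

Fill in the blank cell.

tsecheesech

aspect = inchoative: zero marking, form stays tse.
Attach evidentiality assumed -cho → tsecho.
Attach tense future -es (after vowel 'o') → tsechoes.
Attach mood subjunctive -och → tsechoesoch.
Apply vowel harmony: tsechoesoch → tsecheesech.
Nasal assimilation: no change.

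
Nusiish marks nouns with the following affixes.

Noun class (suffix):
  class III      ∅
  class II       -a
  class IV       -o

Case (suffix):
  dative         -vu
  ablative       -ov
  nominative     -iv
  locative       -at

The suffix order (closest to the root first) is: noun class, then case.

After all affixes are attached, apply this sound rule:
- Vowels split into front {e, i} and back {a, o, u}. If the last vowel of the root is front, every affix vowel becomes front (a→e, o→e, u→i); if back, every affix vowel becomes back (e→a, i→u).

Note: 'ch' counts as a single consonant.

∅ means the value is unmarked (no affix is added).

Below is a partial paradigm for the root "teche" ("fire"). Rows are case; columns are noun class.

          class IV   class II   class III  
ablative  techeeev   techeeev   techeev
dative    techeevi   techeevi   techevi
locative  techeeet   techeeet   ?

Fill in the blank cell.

noun class = class III: zero marking, form stays teche.
Attach case locative -at → techeat.
Apply vowel harmony: techeat → techeet.

techeet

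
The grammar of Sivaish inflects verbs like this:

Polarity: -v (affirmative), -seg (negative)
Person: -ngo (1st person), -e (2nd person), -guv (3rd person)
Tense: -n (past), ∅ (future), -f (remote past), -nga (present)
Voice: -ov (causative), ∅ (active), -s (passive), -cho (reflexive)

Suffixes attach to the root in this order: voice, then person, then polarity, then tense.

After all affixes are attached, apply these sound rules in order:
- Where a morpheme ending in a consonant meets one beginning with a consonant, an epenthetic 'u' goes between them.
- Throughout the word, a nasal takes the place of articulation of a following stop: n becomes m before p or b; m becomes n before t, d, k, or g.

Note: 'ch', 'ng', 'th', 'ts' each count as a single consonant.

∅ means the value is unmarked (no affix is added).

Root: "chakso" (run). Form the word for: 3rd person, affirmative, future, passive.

chaksosuguvuv

Attach voice passive -s → chaksos.
Attach person 3rd person -guv → chaksosguv.
Attach polarity affirmative -v → chaksosguvv.
tense = future: zero marking, form stays chaksosguvv.
Apply epenthesis: chaksosguvv → chaksosuguvuv.
Nasal assimilation: no change.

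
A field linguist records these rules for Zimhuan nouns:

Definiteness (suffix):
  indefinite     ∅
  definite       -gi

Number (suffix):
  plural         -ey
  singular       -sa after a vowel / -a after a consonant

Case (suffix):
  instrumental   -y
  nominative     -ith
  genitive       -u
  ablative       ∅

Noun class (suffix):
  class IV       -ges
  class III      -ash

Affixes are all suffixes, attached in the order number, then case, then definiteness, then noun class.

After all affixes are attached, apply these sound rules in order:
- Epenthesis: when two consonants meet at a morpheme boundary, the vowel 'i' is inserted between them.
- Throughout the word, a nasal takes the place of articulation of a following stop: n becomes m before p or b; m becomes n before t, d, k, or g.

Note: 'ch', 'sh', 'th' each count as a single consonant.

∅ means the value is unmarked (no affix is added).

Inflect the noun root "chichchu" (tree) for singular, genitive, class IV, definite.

chichchusaugiges

Attach number singular -sa (after vowel 'u') → chichchusa.
Attach case genitive -u → chichchusau.
Attach definiteness definite -gi → chichchusaugi.
Attach noun class class IV -ges → chichchusaugiges.
Epenthesis: no change.
Nasal assimilation: no change.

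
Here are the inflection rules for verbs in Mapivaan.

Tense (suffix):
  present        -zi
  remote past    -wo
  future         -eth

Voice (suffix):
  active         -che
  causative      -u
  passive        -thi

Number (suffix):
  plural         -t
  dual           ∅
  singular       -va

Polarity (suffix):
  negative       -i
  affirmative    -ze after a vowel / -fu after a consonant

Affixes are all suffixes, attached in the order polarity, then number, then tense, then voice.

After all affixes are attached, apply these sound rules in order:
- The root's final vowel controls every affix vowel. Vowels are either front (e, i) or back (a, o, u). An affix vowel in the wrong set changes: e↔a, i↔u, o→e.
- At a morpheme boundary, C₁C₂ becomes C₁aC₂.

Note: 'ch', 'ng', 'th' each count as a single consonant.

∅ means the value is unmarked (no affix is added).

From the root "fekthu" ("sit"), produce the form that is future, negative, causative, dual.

fekthuuathu

Attach polarity negative -i → fekthui.
number = dual: zero marking, form stays fekthui.
Attach tense future -eth → fekthuieth.
Attach voice causative -u → fekthuiethu.
Apply vowel harmony: fekthuiethu → fekthuuathu.
Epenthesis: no change.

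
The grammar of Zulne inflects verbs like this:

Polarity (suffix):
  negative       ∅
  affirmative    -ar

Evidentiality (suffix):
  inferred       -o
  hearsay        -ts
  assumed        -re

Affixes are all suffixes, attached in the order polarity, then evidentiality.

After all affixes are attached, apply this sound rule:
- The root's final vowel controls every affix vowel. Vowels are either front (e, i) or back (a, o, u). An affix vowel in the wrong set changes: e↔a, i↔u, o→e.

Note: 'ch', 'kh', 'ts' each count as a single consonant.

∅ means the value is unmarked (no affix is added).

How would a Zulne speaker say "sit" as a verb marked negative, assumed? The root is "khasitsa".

polarity = negative: zero marking, form stays khasitsa.
Attach evidentiality assumed -re → khasitsare.
Apply vowel harmony: khasitsare → khasitsara.

khasitsara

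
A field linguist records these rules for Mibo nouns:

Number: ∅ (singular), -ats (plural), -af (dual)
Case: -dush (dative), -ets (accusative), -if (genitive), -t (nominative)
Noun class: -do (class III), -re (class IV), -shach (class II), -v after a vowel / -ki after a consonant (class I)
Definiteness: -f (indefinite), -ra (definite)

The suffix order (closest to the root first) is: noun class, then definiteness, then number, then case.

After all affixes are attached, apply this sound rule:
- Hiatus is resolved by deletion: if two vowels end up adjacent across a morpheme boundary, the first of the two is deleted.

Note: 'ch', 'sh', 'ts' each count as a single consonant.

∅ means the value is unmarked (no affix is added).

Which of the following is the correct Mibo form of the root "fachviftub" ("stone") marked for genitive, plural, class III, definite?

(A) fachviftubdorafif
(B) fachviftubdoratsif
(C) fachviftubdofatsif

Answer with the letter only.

Attach noun class class III -do → fachviftubdo.
Attach definiteness definite -ra → fachviftubdora.
Attach number plural -ats → fachviftubdoraats.
Attach case genitive -if → fachviftubdoraatsif.
Apply vowel deletion: fachviftubdoraatsif → fachviftubdoratsif.
So the correct form is fachviftubdoratsif, option (B).
(C) fachviftubdofatsif is wrong: it uses indefinite instead of definite for definiteness.
(A) fachviftubdorafif is wrong: it uses dual instead of plural for number.

B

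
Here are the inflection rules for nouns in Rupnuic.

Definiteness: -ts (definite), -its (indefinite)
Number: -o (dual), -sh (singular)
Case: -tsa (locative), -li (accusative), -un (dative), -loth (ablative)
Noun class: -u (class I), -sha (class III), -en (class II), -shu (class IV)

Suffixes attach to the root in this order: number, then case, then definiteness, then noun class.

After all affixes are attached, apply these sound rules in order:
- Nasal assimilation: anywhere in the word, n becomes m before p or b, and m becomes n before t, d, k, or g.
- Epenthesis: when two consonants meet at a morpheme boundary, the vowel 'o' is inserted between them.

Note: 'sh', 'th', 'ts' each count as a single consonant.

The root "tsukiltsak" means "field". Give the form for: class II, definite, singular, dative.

Attach number singular -sh → tsukiltsaksh.
Attach case dative -un → tsukiltsakshun.
Attach definiteness definite -ts → tsukiltsakshunts.
Attach noun class class II -en → tsukiltsakshuntsen.
Nasal assimilation: no change.
Apply epenthesis: tsukiltsakshuntsen → tsukiltsakoshunotsen.

tsukiltsakoshunotsen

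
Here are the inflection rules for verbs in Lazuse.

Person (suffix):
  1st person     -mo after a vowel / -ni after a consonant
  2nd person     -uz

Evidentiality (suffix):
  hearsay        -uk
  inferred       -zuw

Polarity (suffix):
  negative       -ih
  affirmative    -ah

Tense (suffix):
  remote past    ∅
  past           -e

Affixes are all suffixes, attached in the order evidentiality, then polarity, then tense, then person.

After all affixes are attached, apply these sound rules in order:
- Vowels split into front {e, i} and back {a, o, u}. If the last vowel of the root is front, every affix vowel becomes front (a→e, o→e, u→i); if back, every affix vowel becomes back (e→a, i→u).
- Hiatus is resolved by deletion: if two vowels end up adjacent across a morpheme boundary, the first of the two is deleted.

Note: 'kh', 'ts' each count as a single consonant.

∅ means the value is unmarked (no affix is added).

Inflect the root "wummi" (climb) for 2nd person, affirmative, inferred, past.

wummiziwehiz

Attach evidentiality inferred -zuw → wummizuw.
Attach polarity affirmative -ah → wummizuwah.
Attach tense past -e → wummizuwahe.
Attach person 2nd person -uz → wummizuwaheuz.
Apply vowel harmony: wummizuwaheuz → wummiziweheiz.
Apply vowel deletion: wummiziweheiz → wummiziwehiz.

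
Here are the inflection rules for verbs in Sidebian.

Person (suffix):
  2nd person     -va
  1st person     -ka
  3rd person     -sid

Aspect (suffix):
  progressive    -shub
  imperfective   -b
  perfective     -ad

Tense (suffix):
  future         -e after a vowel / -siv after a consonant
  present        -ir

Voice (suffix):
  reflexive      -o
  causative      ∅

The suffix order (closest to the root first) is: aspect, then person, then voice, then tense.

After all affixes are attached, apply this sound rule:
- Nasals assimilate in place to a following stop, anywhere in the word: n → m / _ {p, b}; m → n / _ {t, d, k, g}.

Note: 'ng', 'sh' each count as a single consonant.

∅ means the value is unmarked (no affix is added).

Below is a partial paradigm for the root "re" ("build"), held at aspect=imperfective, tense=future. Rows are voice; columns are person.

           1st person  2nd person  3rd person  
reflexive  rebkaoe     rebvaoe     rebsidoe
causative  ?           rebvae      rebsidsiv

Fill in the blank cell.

Attach aspect imperfective -b → reb.
Attach person 1st person -ka → rebka.
voice = causative: zero marking, form stays rebka.
Attach tense future -e (after vowel 'a') → rebkae.
Nasal assimilation: no change.

rebkae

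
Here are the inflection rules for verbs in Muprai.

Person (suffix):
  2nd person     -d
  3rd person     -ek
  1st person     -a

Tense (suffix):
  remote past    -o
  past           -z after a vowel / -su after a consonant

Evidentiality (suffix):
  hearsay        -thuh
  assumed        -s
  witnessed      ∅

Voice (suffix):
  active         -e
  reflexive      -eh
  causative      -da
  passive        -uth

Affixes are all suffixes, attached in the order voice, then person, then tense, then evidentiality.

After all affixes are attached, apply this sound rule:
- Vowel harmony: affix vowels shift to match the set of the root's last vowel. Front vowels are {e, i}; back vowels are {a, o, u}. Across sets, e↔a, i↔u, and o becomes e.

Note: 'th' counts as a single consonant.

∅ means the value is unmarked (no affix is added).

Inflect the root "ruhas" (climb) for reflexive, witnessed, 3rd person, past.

Attach voice reflexive -eh → ruhaseh.
Attach person 3rd person -ek → ruhasehek.
Attach tense past -su (after consonant 'k') → ruhaseheksu.
evidentiality = witnessed: zero marking, form stays ruhaseheksu.
Apply vowel harmony: ruhaseheksu → ruhasahaksu.

ruhasahaksu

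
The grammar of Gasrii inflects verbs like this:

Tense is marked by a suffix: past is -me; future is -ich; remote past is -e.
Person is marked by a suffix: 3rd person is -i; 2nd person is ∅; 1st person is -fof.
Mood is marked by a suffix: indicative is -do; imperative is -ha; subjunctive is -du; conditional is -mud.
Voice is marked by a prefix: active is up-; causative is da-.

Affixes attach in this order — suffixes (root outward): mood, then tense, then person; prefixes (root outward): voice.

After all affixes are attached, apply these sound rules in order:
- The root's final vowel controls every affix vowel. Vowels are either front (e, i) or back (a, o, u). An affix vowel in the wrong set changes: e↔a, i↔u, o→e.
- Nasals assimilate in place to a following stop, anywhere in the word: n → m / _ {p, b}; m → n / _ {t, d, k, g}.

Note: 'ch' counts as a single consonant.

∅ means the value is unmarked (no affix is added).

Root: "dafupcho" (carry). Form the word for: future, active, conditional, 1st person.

Attach mood conditional -mud → dafupchomud.
Attach tense future -ich → dafupchomudich.
Attach person 1st person -fof → dafupchomudichfof.
Attach voice active up- → updafupchomudichfof.
Apply vowel harmony: updafupchomudichfof → updafupchomuduchfof.
Nasal assimilation: no change.

updafupchomuduchfof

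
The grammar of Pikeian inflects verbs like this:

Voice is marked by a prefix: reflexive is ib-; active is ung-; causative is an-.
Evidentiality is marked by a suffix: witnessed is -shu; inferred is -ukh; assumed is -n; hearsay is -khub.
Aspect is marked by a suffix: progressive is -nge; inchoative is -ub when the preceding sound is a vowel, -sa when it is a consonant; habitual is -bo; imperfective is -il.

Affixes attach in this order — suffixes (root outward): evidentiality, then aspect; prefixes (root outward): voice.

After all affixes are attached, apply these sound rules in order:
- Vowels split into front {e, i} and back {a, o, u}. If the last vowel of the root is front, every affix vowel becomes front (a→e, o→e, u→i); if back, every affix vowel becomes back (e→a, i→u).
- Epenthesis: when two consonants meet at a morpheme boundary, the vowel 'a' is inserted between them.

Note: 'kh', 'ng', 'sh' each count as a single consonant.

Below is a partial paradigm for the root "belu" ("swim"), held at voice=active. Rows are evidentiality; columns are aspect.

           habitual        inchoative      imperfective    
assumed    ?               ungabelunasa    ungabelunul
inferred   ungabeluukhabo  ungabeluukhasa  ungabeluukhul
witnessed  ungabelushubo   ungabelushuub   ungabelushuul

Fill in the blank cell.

ungabelunabo

Attach evidentiality assumed -n → belun.
Attach aspect habitual -bo → belunbo.
Attach voice active ung- → ungbelunbo.
Vowel harmony: no change.
Apply epenthesis: ungbelunbo → ungabelunabo.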